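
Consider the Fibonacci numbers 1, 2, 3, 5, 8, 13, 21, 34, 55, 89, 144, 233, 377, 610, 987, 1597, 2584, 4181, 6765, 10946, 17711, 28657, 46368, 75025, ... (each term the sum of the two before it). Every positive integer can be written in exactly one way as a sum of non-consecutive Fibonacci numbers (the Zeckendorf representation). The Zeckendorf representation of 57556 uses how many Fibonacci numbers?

Greedy algorithm:
take 46368 (≤ 57556); 57556 − 46368 = 11188
take 10946 (≤ 11188); 11188 − 10946 = 242
take 233 (≤ 242); 242 − 233 = 9
take 8 (≤ 9); 9 − 8 = 1
take 1 (≤ 1); 1 − 1 = 0
57556 = 46368 + 10946 + 233 + 8 + 1, which has 5 terms.

5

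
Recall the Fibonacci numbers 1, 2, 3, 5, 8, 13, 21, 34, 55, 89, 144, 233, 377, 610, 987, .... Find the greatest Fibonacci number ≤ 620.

610

610 ≤ 620 < 987, so the largest Fibonacci number not exceeding 620 is 610.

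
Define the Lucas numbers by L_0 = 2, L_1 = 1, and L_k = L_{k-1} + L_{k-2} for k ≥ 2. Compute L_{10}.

Iterating the recurrence up to L_{2} = 3 and L_{1} = 1:
L_{3} = L_{2} + L_{1} = 3 + 1 = 4
L_{4} = L_{3} + L_{2} = 4 + 3 = 7
L_{5} = L_{4} + L_{3} = 7 + 4 = 11
L_{6} = L_{5} + L_{4} = 11 + 7 = 18
L_{7} = L_{6} + L_{5} = 18 + 11 = 29
L_{8} = L_{7} + L_{6} = 29 + 18 = 47
L_{9} = L_{8} + L_{7} = 47 + 29 = 76
L_{10} = L_{9} + L_{8} = 76 + 47 = 123

123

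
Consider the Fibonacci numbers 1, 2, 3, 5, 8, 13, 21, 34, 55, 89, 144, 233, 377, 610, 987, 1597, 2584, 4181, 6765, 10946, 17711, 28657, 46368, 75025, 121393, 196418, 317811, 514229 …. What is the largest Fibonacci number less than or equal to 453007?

317811 ≤ 453007 < 514229, so the largest Fibonacci number not exceeding 453007 is 317811.

317811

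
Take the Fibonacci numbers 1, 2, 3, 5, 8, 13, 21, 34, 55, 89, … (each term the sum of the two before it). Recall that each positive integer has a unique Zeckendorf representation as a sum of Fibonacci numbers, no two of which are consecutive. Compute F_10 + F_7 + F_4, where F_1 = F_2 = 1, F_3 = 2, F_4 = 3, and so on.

F_10 + F_7 + F_4 = 55 + 13 + 3 = 71.

71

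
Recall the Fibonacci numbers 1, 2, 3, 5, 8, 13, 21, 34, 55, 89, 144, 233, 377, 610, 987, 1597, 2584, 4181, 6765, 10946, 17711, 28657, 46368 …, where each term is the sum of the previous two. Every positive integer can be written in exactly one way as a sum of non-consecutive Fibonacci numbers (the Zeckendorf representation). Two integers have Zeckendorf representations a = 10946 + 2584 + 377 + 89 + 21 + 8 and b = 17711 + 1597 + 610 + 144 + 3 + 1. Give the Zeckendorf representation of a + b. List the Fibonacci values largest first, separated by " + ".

The two numbers are 14025 and 20066, so their sum is 34091.
34091: greatest Fibonacci not exceeding it is 28657, leaving 5434
5434: greatest Fibonacci not exceeding it is 4181, leaving 1253
1253: greatest Fibonacci not exceeding it is 987, leaving 266
266: greatest Fibonacci not exceeding it is 233, leaving 33
33: greatest Fibonacci not exceeding it is 21, leaving 12
12: greatest Fibonacci not exceeding it is 8, leaving 4
4: greatest Fibonacci not exceeding it is 3, leaving 1
1: greatest Fibonacci not exceeding it is 1, leaving 0

28657 + 4181 + 987 + 233 + 21 + 8 + 3 + 1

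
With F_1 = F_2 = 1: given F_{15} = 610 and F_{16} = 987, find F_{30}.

832040

By the doubling identity F_{2k} = F_k(2F_{k+1} − F_k): F_{30} = 610·(2·987 − 610) = 610·1364 = 832040.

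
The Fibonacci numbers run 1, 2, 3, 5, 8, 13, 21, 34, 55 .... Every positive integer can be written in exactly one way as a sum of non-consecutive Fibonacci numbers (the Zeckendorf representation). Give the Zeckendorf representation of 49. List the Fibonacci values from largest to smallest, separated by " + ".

Repeatedly subtract the largest Fibonacci number that fits:
subtract 34 from 49: 15 remains
subtract 13 from 15: 2 remains
subtract 2 from 2: 0 remains
So 49 = 34 + 13 + 2, with no two terms consecutive in the sequence.

34 + 13 + 2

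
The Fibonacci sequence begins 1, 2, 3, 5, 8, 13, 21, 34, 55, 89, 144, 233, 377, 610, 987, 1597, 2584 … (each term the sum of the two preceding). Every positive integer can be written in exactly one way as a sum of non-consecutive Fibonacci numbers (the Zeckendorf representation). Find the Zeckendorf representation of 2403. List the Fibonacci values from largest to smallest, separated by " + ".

1597 + 610 + 144 + 34 + 13 + 5

Repeatedly subtract the largest Fibonacci number that fits:
subtract 1597 from 2403: 806 remains
subtract 610 from 806: 196 remains
subtract 144 from 196: 52 remains
subtract 34 from 52: 18 remains
subtract 13 from 18: 5 remains
subtract 5 from 5: 0 remains
So 2403 = 1597 + 610 + 144 + 34 + 13 + 5, with no two terms consecutive in the sequence.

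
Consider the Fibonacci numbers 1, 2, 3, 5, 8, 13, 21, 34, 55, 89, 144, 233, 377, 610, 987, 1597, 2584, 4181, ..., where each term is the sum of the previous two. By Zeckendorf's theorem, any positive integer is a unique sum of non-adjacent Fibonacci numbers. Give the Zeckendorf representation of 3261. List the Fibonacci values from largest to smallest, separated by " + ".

Repeatedly subtract the largest Fibonacci number that fits:
take 2584 (≤ 3261); 3261 − 2584 = 677
take 610 (≤ 677); 677 − 610 = 67
take 55 (≤ 67); 67 − 55 = 12
take 8 (≤ 12); 12 − 8 = 4
take 3 (≤ 4); 4 − 3 = 1
take 1 (≤ 1); 1 − 1 = 0
So 3261 = 2584 + 610 + 55 + 8 + 3 + 1, with no two terms consecutive in the sequence.

2584 + 610 + 55 + 8 + 3 + 1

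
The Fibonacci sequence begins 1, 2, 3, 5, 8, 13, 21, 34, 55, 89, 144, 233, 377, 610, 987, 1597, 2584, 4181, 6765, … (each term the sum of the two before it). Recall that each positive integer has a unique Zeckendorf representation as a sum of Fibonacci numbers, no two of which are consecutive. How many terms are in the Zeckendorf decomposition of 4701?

largest Fibonacci ≤ 4701 is 4181; 4701 − 4181 = 520
largest Fibonacci ≤ 520 is 377; 520 − 377 = 143
largest Fibonacci ≤ 143 is 89; 143 − 89 = 54
largest Fibonacci ≤ 54 is 34; 54 − 34 = 20
largest Fibonacci ≤ 20 is 13; 20 − 13 = 7
largest Fibonacci ≤ 7 is 5; 7 − 5 = 2
largest Fibonacci ≤ 2 is 2; 2 − 2 = 0
4701 = 4181 + 377 + 89 + 34 + 13 + 5 + 2, which has 7 terms.

7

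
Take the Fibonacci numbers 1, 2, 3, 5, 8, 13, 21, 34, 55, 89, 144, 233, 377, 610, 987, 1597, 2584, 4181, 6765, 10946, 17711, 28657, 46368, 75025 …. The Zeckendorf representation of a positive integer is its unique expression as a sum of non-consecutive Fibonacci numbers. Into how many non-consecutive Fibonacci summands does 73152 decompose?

9

Repeatedly subtract the largest Fibonacci number that fits:
73152 − 46368 = 26784
26784 − 17711 = 9073
9073 − 6765 = 2308
2308 − 1597 = 711
711 − 610 = 101
101 − 89 = 12
12 − 8 = 4
4 − 3 = 1
1 − 1 = 0
73152 = 46368 + 17711 + 6765 + 1597 + 610 + 89 + 8 + 3 + 1, which has 9 terms.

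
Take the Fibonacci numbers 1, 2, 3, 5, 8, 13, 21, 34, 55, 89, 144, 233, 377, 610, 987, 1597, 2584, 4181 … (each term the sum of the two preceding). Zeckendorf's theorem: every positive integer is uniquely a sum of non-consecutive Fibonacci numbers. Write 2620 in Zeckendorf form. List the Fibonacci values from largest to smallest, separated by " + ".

Repeatedly subtract the largest Fibonacci number that fits:
2620 − 2584 = 36
36 − 34 = 2
2 − 2 = 0
So 2620 = 2584 + 34 + 2, with no two terms consecutive in the sequence.

2584 + 34 + 2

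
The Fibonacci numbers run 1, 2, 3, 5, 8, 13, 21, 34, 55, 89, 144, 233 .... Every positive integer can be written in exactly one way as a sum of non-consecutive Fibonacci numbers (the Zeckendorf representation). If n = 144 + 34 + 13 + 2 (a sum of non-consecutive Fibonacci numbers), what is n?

144 + 34 + 13 + 2 = 193.

193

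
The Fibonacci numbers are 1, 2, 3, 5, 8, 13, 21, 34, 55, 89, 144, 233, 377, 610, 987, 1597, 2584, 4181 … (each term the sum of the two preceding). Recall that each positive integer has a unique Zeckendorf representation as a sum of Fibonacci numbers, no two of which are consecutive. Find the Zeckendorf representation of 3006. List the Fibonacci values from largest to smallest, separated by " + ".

3006: greatest Fibonacci not exceeding it is 2584, leaving 422
422: greatest Fibonacci not exceeding it is 377, leaving 45
45: greatest Fibonacci not exceeding it is 34, leaving 11
11: greatest Fibonacci not exceeding it is 8, leaving 3
3: greatest Fibonacci not exceeding it is 3, leaving 0
So 3006 = 2584 + 377 + 34 + 8 + 3, with no two terms consecutive in the sequence.

2584 + 377 + 34 + 8 + 3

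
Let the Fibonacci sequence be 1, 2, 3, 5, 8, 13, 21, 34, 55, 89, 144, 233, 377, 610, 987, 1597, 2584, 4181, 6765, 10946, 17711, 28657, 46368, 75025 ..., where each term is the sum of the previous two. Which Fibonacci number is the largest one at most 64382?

46368 ≤ 64382 < 75025, so the largest Fibonacci number not exceeding 64382 is 46368.

46368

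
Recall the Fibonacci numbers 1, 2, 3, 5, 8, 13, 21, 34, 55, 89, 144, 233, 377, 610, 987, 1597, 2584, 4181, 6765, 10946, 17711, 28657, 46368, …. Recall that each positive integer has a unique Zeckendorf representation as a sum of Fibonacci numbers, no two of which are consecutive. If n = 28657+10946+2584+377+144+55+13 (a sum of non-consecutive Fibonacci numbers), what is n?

28657+10946+2584+377+144+55+13 = 42776.

42776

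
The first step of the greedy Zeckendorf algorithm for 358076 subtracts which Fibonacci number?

317811

317811 ≤ 358076 < 514229, so the largest Fibonacci number not exceeding 358076 is 317811.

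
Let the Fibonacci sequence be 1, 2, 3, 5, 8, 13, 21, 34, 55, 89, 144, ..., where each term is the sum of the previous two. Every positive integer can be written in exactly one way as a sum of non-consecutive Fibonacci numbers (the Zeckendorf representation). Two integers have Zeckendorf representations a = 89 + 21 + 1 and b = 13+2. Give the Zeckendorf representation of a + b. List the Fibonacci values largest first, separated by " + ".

The two numbers are 111 and 15, so their sum is 126.
Repeatedly subtract the largest Fibonacci number that fits:
89 ≤ 126 < 144, so take 89; remainder 37
34 ≤ 37 < 55, so take 34; remainder 3
3 ≤ 3 < 5, so take 3; remainder 0

89 + 34 + 3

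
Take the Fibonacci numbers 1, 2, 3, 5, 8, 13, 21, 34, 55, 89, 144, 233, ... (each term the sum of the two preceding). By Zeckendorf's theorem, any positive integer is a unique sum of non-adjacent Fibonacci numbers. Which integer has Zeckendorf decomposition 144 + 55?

199

144 + 55 = 199.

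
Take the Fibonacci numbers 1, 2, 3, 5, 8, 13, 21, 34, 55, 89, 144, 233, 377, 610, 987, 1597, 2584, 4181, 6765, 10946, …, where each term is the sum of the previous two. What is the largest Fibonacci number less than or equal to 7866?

6765

6765 ≤ 7866 < 10946, so the largest Fibonacci number not exceeding 7866 is 6765.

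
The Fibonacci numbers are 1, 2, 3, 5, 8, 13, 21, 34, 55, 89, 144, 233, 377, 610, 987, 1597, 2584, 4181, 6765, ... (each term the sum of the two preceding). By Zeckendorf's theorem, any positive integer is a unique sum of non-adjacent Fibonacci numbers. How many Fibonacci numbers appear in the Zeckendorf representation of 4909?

5

4181 ≤ 4909 < 6765, so take 4181; remainder 728
610 ≤ 728 < 987, so take 610; remainder 118
89 ≤ 118 < 144, so take 89; remainder 29
21 ≤ 29 < 34, so take 21; remainder 8
8 ≤ 8 < 13, so take 8; remainder 0
4909 = 4181 + 610 + 89 + 21 + 8, which has 5 terms.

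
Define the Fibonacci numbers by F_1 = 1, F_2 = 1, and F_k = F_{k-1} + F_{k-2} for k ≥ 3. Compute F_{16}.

987

Iterating the recurrence up to F_{12} = 144 and F_{11} = 89:
F_{13} = F_{12} + F_{11} = 144 + 89 = 233
F_{14} = F_{13} + F_{12} = 233 + 144 = 377
F_{15} = F_{14} + F_{13} = 377 + 233 = 610
F_{16} = F_{15} + F_{14} = 610 + 377 = 987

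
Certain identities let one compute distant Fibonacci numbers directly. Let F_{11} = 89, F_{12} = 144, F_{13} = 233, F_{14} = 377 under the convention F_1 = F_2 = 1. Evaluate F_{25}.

75025

By the addition formula F_{m+n} = F_m F_{n+1} + F_{m−1} F_n with m=14, n=11: F_{25} = 377·144 + 233·89 = 54288 + 20737 = 75025.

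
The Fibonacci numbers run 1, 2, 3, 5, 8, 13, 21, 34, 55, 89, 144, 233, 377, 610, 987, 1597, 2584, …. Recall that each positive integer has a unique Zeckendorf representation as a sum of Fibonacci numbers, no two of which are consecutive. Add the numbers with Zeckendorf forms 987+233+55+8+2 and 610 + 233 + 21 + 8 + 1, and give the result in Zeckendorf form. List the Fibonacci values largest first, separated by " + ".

The two numbers are 1285 and 873, so their sum is 2158.
Repeatedly subtract the largest Fibonacci number that fits:
2158 − 1597 = 561
561 − 377 = 184
184 − 144 = 40
40 − 34 = 6
6 − 5 = 1
1 − 1 = 0

1597 + 377 + 144 + 34 + 5 + 1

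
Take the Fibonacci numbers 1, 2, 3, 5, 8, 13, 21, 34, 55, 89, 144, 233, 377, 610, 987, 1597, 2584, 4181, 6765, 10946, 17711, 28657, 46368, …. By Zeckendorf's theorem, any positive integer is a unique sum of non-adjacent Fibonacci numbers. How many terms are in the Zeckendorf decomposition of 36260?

28657 ≤ 36260 < 46368, so take 28657; remainder 7603
6765 ≤ 7603 < 10946, so take 6765; remainder 838
610 ≤ 838 < 987, so take 610; remainder 228
144 ≤ 228 < 233, so take 144; remainder 84
55 ≤ 84 < 89, so take 55; remainder 29
21 ≤ 29 < 34, so take 21; remainder 8
8 ≤ 8 < 13, so take 8; remainder 0
36260 = 28657 + 6765 + 610 + 144 + 55 + 21 + 8, which has 7 terms.

7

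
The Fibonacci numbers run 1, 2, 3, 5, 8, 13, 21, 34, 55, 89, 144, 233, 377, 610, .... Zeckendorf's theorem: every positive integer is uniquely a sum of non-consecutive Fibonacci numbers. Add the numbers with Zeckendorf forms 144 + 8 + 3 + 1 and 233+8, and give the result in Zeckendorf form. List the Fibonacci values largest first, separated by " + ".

377 + 13 + 5 + 2

The two numbers are 156 and 241, so their sum is 397.
397 − 377 = 20
20 − 13 = 7
7 − 5 = 2
2 − 2 = 0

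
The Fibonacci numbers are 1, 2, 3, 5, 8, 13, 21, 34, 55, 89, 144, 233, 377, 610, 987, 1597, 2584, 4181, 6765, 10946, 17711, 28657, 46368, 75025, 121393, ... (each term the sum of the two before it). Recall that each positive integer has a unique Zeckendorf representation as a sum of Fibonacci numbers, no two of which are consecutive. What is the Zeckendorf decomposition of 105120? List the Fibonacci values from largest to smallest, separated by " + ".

75025 + 28657 + 987 + 377 + 55 + 13 + 5 + 1

75025 ≤ 105120 < 121393, so take 75025; remainder 30095
28657 ≤ 30095 < 46368, so take 28657; remainder 1438
987 ≤ 1438 < 1597, so take 987; remainder 451
377 ≤ 451 < 610, so take 377; remainder 74
55 ≤ 74 < 89, so take 55; remainder 19
13 ≤ 19 < 21, so take 13; remainder 6
5 ≤ 6 < 8, so take 5; remainder 1
1 ≤ 1 < 2, so take 1; remainder 0
So 105120 = 75025 + 28657 + 987 + 377 + 55 + 13 + 5 + 1, with no two terms consecutive in the sequence.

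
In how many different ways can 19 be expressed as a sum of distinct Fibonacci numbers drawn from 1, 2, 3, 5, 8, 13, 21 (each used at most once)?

3

Starting from the Zeckendorf form and repeatedly splitting a term F_k into F_{k−1} + F_{k−2} (when neither is already used) reaches every representation.
19 = 13+5+1 = 13+3+2+1 = 8+5+3+2+1 — 3 representations.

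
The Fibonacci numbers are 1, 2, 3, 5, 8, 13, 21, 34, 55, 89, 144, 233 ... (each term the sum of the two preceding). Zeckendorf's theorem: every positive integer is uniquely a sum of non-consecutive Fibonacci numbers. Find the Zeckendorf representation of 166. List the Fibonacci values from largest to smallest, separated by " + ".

Greedily peel off the largest Fibonacci term at each step:
166 − 144 = 22
22 − 21 = 1
1 − 1 = 0
So 166 = 144 + 21 + 1, with no two terms consecutive in the sequence.

144 + 21 + 1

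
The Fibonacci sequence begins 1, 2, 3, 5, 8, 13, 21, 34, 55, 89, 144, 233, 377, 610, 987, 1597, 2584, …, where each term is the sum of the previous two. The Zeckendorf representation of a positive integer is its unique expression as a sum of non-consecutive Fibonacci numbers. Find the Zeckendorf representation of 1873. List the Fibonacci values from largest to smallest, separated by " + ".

1873 − 1597 = 276
276 − 233 = 43
43 − 34 = 9
9 − 8 = 1
1 − 1 = 0
So 1873 = 1597 + 233 + 34 + 8 + 1, with no two terms consecutive in the sequence.

1597 + 233 + 34 + 8 + 1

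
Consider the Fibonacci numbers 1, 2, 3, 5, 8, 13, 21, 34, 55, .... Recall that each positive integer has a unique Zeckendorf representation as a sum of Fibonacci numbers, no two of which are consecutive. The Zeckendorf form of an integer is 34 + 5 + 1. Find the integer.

40

34 + 5 + 1 = 40.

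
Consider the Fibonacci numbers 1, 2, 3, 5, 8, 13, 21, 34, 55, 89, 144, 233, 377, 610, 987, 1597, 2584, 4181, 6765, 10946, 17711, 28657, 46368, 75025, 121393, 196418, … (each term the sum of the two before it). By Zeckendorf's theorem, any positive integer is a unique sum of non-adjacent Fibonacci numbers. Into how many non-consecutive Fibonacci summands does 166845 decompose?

Repeatedly subtract the largest Fibonacci number that fits:
166845 − 121393 = 45452
45452 − 28657 = 16795
16795 − 10946 = 5849
5849 − 4181 = 1668
1668 − 1597 = 71
71 − 55 = 16
16 − 13 = 3
3 − 3 = 0
166845 = 121393 + 28657 + 10946 + 4181 + 1597 + 55 + 13 + 3, which has 8 terms.

8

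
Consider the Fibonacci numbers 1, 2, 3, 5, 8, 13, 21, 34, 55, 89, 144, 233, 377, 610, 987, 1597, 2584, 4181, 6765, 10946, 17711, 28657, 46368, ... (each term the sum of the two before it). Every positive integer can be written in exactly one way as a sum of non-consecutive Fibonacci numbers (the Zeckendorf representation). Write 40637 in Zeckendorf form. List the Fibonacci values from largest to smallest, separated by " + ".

subtract 28657 from 40637: 11980 remains
subtract 10946 from 11980: 1034 remains
subtract 987 from 1034: 47 remains
subtract 34 from 47: 13 remains
subtract 13 from 13: 0 remains
So 40637 = 28657 + 10946 + 987 + 34 + 13, with no two terms consecutive in the sequence.

28657 + 10946 + 987 + 34 + 13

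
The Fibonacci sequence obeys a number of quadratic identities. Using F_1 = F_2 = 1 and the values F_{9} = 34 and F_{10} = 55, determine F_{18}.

2584

By the doubling identity F_{2k} = F_k(2F_{k+1} − F_k): F_{18} = 34·(2·55 − 34) = 34·76 = 2584.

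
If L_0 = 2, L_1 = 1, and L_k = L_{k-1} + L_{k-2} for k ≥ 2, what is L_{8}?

47

L_{2} = L_{1} + L_{0} = 1 + 2 = 3
L_{3} = L_{2} + L_{1} = 3 + 1 = 4
L_{4} = L_{3} + L_{2} = 4 + 3 = 7
L_{5} = L_{4} + L_{3} = 7 + 4 = 11
L_{6} = L_{5} + L_{4} = 11 + 7 = 18
L_{7} = L_{6} + L_{5} = 18 + 11 = 29
L_{8} = L_{7} + L_{6} = 29 + 18 = 47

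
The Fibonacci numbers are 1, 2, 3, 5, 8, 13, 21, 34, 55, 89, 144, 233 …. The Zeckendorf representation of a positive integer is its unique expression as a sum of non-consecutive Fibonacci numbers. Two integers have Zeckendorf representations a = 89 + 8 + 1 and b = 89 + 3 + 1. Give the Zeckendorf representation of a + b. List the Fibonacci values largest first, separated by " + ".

The two numbers are 98 and 93, so their sum is 191.
largest Fibonacci ≤ 191 is 144; 191 − 144 = 47
largest Fibonacci ≤ 47 is 34; 47 − 34 = 13
largest Fibonacci ≤ 13 is 13; 13 − 13 = 0

144 + 34 + 13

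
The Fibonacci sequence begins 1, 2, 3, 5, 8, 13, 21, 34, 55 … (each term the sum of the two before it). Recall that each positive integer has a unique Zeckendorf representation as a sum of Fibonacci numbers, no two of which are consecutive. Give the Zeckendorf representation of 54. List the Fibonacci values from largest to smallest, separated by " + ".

34 + 13 + 5 + 2

Greedy algorithm:
54 − 34 = 20
20 − 13 = 7
7 − 5 = 2
2 − 2 = 0
So 54 = 34 + 13 + 5 + 2, with no two terms consecutive in the sequence.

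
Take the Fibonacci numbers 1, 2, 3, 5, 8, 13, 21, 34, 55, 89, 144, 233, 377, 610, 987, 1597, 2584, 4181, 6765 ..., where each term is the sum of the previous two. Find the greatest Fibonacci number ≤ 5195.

4181

4181 ≤ 5195 < 6765, so the largest Fibonacci number not exceeding 5195 is 4181.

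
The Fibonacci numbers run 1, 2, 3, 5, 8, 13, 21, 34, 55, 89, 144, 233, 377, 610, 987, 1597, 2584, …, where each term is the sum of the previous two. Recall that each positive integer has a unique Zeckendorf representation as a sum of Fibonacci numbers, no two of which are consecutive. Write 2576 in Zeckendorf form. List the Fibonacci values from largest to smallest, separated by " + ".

1597 + 610 + 233 + 89 + 34 + 13

Repeatedly subtract the largest Fibonacci number that fits:
2576 − 1597 = 979
979 − 610 = 369
369 − 233 = 136
136 − 89 = 47
47 − 34 = 13
13 − 13 = 0
So 2576 = 1597 + 610 + 233 + 89 + 34 + 13, with no two terms consecutive in the sequence.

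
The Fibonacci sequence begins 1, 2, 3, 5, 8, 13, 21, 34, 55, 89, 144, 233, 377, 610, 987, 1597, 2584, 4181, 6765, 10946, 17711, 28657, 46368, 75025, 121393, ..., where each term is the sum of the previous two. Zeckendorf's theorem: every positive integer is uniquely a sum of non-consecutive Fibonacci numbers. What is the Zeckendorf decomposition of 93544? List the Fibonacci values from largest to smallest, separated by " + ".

93544: greatest Fibonacci not exceeding it is 75025, leaving 18519
18519: greatest Fibonacci not exceeding it is 17711, leaving 808
808: greatest Fibonacci not exceeding it is 610, leaving 198
198: greatest Fibonacci not exceeding it is 144, leaving 54
54: greatest Fibonacci not exceeding it is 34, leaving 20
20: greatest Fibonacci not exceeding it is 13, leaving 7
7: greatest Fibonacci not exceeding it is 5, leaving 2
2: greatest Fibonacci not exceeding it is 2, leaving 0
So 93544 = 75025 + 17711 + 610 + 144 + 34 + 13 + 5 + 2, with no two terms consecutive in the sequence.

75025 + 17711 + 610 + 144 + 34 + 13 + 5 + 2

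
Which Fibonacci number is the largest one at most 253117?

196418 ≤ 253117 < 317811, so the largest Fibonacci number not exceeding 253117 is 196418.

196418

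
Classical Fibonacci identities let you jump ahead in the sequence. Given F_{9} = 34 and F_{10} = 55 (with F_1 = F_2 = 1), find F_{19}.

By F_{2k+1} = F_k² + F_{k+1}²: F_{19} = 34² + 55² = 1156 + 3025 = 4181.

4181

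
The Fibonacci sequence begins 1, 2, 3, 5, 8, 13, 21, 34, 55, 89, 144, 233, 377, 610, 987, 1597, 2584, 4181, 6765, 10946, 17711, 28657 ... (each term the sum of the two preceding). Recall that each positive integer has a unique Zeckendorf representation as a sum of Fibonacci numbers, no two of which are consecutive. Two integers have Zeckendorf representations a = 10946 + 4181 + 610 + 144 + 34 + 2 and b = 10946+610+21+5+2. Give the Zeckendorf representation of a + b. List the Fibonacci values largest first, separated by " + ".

The two numbers are 15917 and 11584, so their sum is 27501.
Repeatedly subtract the largest Fibonacci number that fits:
subtract 17711 from 27501: 9790 remains
subtract 6765 from 9790: 3025 remains
subtract 2584 from 3025: 441 remains
subtract 377 from 441: 64 remains
subtract 55 from 64: 9 remains
subtract 8 from 9: 1 remains
subtract 1 from 1: 0 remains

17711 + 6765 + 2584 + 377 + 55 + 8 + 1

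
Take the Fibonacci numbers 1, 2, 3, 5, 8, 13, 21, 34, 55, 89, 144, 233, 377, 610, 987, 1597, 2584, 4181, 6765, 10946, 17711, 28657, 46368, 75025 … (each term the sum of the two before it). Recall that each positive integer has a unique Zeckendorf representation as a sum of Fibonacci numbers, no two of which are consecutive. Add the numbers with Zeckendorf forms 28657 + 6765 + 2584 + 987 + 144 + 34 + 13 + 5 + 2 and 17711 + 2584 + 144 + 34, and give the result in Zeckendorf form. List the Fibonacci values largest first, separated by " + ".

The two numbers are 39191 and 20473, so their sum is 59664.
59664 − 46368 = 13296
13296 − 10946 = 2350
2350 − 1597 = 753
753 − 610 = 143
143 − 89 = 54
54 − 34 = 20
20 − 13 = 7
7 − 5 = 2
2 − 2 = 0

46368 + 10946 + 1597 + 610 + 89 + 34 + 13 + 5 + 2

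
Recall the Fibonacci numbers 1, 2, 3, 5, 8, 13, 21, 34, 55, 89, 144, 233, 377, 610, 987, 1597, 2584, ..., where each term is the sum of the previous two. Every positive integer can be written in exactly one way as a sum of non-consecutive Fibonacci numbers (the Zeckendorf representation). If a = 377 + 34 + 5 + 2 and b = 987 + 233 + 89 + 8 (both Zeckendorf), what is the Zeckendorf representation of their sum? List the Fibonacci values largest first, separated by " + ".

The two numbers are 418 and 1317, so their sum is 1735.
Repeatedly subtract the largest Fibonacci number that fits:
1735 − 1597 = 138
138 − 89 = 49
49 − 34 = 15
15 − 13 = 2
2 − 2 = 0

1597 + 89 + 34 + 13 + 2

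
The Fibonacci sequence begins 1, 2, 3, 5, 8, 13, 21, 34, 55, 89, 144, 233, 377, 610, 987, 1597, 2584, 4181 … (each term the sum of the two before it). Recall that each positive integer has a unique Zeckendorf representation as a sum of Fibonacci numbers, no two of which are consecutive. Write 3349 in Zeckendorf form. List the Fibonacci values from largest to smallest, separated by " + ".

Greedily peel off the largest Fibonacci term at each step:
3349: greatest Fibonacci not exceeding it is 2584, leaving 765
765: greatest Fibonacci not exceeding it is 610, leaving 155
155: greatest Fibonacci not exceeding it is 144, leaving 11
11: greatest Fibonacci not exceeding it is 8, leaving 3
3: greatest Fibonacci not exceeding it is 3, leaving 0
So 3349 = 2584 + 610 + 144 + 8 + 3, with no two terms consecutive in the sequence.

2584 + 610 + 144 + 8 + 3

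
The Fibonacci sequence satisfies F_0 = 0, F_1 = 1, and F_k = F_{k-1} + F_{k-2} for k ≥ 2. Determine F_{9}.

34

Iterating the recurrence up to F_{2} = 1 and F_{1} = 1:
F_{3} = F_{2} + F_{1} = 1 + 1 = 2
F_{4} = F_{3} + F_{2} = 2 + 1 = 3
F_{5} = F_{4} + F_{3} = 3 + 2 = 5
F_{6} = F_{5} + F_{4} = 5 + 3 = 8
F_{7} = F_{6} + F_{5} = 8 + 5 = 13
F_{8} = F_{7} + F_{6} = 13 + 8 = 21
F_{9} = F_{8} + F_{7} = 21 + 13 = 34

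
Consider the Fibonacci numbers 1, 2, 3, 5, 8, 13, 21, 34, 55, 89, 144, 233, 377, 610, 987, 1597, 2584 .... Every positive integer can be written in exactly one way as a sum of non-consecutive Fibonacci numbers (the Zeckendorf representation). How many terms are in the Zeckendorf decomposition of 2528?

8

subtract 1597 from 2528: 931 remains
subtract 610 from 931: 321 remains
subtract 233 from 321: 88 remains
subtract 55 from 88: 33 remains
subtract 21 from 33: 12 remains
subtract 8 from 12: 4 remains
subtract 3 from 4: 1 remains
subtract 1 from 1: 0 remains
2528 = 1597 + 610 + 233 + 55 + 21 + 8 + 3 + 1, which has 8 terms.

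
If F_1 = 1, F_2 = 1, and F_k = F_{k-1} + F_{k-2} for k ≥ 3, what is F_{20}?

Iterating the recurrence up to F_{15} = 610 and F_{14} = 377:
F_{16} = F_{15} + F_{14} = 610 + 377 = 987
F_{17} = F_{16} + F_{15} = 987 + 610 = 1597
F_{18} = F_{17} + F_{16} = 1597 + 987 = 2584
F_{19} = F_{18} + F_{17} = 2584 + 1597 = 4181
F_{20} = F_{19} + F_{18} = 4181 + 2584 = 6765

6765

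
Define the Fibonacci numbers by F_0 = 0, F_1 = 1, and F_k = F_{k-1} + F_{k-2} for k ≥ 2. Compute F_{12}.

Iterating the recurrence up to F_{6} = 8 and F_{5} = 5:
F_{7} = F_{6} + F_{5} = 8 + 5 = 13
F_{8} = F_{7} + F_{6} = 13 + 8 = 21
F_{9} = F_{8} + F_{7} = 21 + 13 = 34
F_{10} = F_{9} + F_{8} = 34 + 21 = 55
F_{11} = F_{10} + F_{9} = 55 + 34 = 89
F_{12} = F_{11} + F_{10} = 89 + 55 = 144

144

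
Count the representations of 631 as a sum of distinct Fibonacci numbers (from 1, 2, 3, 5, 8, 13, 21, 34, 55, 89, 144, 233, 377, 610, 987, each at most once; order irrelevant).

16

631 = 610+21 = 610+13+8 = 377+233+21 = 610+13+5+3 = 377+233+13+8 = … (11 more), for 16 in all.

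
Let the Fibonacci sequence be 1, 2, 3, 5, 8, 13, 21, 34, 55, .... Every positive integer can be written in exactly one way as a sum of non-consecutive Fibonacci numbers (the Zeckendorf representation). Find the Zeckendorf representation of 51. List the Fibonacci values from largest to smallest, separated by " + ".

51: greatest Fibonacci not exceeding it is 34, leaving 17
17: greatest Fibonacci not exceeding it is 13, leaving 4
4: greatest Fibonacci not exceeding it is 3, leaving 1
1: greatest Fibonacci not exceeding it is 1, leaving 0
So 51 = 34 + 13 + 3 + 1, with no two terms consecutive in the sequence.

34 + 13 + 3 + 1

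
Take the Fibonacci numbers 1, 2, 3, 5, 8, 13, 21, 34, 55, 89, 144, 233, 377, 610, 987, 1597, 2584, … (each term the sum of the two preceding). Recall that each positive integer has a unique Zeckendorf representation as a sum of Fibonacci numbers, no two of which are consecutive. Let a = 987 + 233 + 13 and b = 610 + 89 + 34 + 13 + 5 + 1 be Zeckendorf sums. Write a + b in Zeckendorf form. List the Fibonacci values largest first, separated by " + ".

1597 + 377 + 8 + 3

The two numbers are 1233 and 752, so their sum is 1985.
1597 ≤ 1985 < 2584, so take 1597; remainder 388
377 ≤ 388 < 610, so take 377; remainder 11
8 ≤ 11 < 13, so take 8; remainder 3
3 ≤ 3 < 5, so take 3; remainder 0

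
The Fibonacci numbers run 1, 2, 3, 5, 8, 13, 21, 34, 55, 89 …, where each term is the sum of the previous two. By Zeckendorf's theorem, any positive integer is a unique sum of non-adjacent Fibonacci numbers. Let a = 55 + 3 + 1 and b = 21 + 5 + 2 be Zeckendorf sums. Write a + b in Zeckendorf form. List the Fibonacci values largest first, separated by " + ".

55 + 21 + 8 + 3

The two numbers are 59 and 28, so their sum is 87.
subtract 55 from 87: 32 remains
subtract 21 from 32: 11 remains
subtract 8 from 11: 3 remains
subtract 3 from 3: 0 remains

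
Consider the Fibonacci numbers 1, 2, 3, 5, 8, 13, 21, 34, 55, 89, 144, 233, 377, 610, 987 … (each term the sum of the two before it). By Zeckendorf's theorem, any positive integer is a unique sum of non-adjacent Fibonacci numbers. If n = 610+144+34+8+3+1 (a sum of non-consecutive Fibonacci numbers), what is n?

610+144+34+8+3+1 = 800.

800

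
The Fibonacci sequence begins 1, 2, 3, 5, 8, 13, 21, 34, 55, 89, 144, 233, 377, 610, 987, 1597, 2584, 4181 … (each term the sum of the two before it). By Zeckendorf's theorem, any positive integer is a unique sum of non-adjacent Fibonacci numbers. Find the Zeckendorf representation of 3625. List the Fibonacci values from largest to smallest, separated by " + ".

take 2584 (≤ 3625); 3625 − 2584 = 1041
take 987 (≤ 1041); 1041 − 987 = 54
take 34 (≤ 54); 54 − 34 = 20
take 13 (≤ 20); 20 − 13 = 7
take 5 (≤ 7); 7 − 5 = 2
take 2 (≤ 2); 2 − 2 = 0
So 3625 = 2584 + 987 + 34 + 13 + 5 + 2, with no two terms consecutive in the sequence.

2584 + 987 + 34 + 13 + 5 + 2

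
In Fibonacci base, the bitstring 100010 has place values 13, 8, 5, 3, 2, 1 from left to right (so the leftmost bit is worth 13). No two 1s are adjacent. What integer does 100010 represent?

Summing the place values of the 1 bits: 13 + 2 = 15.

15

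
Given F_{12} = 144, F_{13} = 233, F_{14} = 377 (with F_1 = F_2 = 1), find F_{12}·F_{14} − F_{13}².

144·377 − 233² = 54288 − 54289 = -1. (Cassini's identity: F_{k−1}F_{k+1} − F_k² = (−1)^k.)

-1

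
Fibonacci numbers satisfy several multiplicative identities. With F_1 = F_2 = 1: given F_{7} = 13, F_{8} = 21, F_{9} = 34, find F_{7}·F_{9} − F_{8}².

1

13·34 − 21² = 442 − 441 = 1. (Cassini's identity: F_{k−1}F_{k+1} − F_k² = (−1)^k.)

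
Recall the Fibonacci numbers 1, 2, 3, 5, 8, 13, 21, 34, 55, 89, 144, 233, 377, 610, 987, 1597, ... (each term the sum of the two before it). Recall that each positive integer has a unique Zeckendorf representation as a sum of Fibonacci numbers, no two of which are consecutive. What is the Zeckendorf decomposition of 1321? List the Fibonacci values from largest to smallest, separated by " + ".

largest Fibonacci ≤ 1321 is 987; 1321 − 987 = 334
largest Fibonacci ≤ 334 is 233; 334 − 233 = 101
largest Fibonacci ≤ 101 is 89; 101 − 89 = 12
largest Fibonacci ≤ 12 is 8; 12 − 8 = 4
largest Fibonacci ≤ 4 is 3; 4 − 3 = 1
largest Fibonacci ≤ 1 is 1; 1 − 1 = 0
So 1321 = 987 + 233 + 89 + 8 + 3 + 1, with no two terms consecutive in the sequence.

987 + 233 + 89 + 8 + 3 + 1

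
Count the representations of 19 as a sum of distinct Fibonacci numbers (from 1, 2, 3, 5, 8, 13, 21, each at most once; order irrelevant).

3

Each representation comes from the Zeckendorf form by replacing some F_k with F_{k−1} + F_{k−2} where possible.
19 = 13+5+1 = 13+3+2+1 = 8+5+3+2+1 — 3 representations.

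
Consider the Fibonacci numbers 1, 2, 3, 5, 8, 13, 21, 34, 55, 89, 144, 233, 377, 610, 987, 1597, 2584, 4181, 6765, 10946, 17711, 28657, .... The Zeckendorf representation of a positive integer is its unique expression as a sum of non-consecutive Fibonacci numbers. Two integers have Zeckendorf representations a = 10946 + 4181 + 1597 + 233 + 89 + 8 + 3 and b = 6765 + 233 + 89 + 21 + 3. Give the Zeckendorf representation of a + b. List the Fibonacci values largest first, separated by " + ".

The two numbers are 17057 and 7111, so their sum is 24168.
Greedy algorithm:
24168 − 17711 = 6457
6457 − 4181 = 2276
2276 − 1597 = 679
679 − 610 = 69
69 − 55 = 14
14 − 13 = 1
1 − 1 = 0

17711 + 4181 + 1597 + 610 + 55 + 13 + 1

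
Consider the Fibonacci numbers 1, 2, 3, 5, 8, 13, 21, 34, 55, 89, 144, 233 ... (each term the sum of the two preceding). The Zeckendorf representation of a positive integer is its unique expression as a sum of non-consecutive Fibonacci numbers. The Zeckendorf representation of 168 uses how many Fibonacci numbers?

Greedily peel off the largest Fibonacci term at each step:
largest Fibonacci ≤ 168 is 144; 168 − 144 = 24
largest Fibonacci ≤ 24 is 21; 24 − 21 = 3
largest Fibonacci ≤ 3 is 3; 3 − 3 = 0
168 = 144 + 21 + 3, which has 3 terms.

3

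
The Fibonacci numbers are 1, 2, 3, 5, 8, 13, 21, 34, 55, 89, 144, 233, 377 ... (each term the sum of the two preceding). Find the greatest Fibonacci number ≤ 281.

233 ≤ 281 < 377, so the largest Fibonacci number not exceeding 281 is 233.

233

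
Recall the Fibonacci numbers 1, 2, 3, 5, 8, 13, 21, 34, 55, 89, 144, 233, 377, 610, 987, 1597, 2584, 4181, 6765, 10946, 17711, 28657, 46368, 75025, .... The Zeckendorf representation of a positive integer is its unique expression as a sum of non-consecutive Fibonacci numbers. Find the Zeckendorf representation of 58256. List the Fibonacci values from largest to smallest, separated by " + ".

subtract 46368 from 58256: 11888 remains
subtract 10946 from 11888: 942 remains
subtract 610 from 942: 332 remains
subtract 233 from 332: 99 remains
subtract 89 from 99: 10 remains
subtract 8 from 10: 2 remains
subtract 2 from 2: 0 remains
So 58256 = 46368 + 10946 + 610 + 233 + 89 + 8 + 2, with no two terms consecutive in the sequence.

46368 + 10946 + 610 + 233 + 89 + 8 + 2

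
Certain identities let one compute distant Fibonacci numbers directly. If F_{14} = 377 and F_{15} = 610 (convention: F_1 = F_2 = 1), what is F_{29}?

514229

By F_{2k+1} = F_k² + F_{k+1}²: F_{29} = 377² + 610² = 142129 + 372100 = 514229.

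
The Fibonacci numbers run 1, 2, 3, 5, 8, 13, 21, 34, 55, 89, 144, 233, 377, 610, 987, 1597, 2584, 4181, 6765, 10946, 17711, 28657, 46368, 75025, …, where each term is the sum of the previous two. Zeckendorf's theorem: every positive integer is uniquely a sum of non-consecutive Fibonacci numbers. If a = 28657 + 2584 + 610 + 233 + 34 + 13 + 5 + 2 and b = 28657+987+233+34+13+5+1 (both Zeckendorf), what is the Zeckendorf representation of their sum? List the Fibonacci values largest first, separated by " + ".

46368 + 10946 + 4181 + 377 + 144 + 34 + 13 + 5

The two numbers are 32138 and 29930, so their sum is 62068.
Greedily peel off the largest Fibonacci term at each step:
46368 ≤ 62068 < 75025, so take 46368; remainder 15700
10946 ≤ 15700 < 17711, so take 10946; remainder 4754
4181 ≤ 4754 < 6765, so take 4181; remainder 573
377 ≤ 573 < 610, so take 377; remainder 196
144 ≤ 196 < 233, so take 144; remainder 52
34 ≤ 52 < 55, so take 34; remainder 18
13 ≤ 18 < 21, so take 13; remainder 5
5 ≤ 5 < 8, so take 5; remainder 0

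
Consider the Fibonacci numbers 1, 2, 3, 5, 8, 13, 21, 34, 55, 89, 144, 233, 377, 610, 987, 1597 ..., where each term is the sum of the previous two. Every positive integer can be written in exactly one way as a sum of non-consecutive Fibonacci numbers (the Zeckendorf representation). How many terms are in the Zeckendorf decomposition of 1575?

987 ≤ 1575 < 1597, so take 987; remainder 588
377 ≤ 588 < 610, so take 377; remainder 211
144 ≤ 211 < 233, so take 144; remainder 67
55 ≤ 67 < 89, so take 55; remainder 12
8 ≤ 12 < 13, so take 8; remainder 4
3 ≤ 4 < 5, so take 3; remainder 1
1 ≤ 1 < 2, so take 1; remainder 0
1575 = 987 + 377 + 144 + 55 + 8 + 3 + 1, which has 7 terms.

7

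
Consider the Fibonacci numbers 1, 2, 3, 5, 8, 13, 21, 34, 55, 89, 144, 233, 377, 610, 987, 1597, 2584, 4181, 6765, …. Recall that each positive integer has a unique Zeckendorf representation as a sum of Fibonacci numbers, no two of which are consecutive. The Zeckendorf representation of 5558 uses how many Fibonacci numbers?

4

Greedy algorithm:
5558 − 4181 = 1377
1377 − 987 = 390
390 − 377 = 13
13 − 13 = 0
5558 = 4181 + 987 + 377 + 13, which has 4 terms.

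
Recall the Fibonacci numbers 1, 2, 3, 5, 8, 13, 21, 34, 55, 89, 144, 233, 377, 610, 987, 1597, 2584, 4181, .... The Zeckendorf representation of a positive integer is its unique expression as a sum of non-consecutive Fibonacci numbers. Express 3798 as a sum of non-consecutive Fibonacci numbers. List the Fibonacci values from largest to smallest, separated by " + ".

subtract 2584 from 3798: 1214 remains
subtract 987 from 1214: 227 remains
subtract 144 from 227: 83 remains
subtract 55 from 83: 28 remains
subtract 21 from 28: 7 remains
subtract 5 from 7: 2 remains
subtract 2 from 2: 0 remains
So 3798 = 2584 + 987 + 144 + 55 + 21 + 5 + 2, with no two terms consecutive in the sequence.

2584 + 987 + 144 + 55 + 21 + 5 + 2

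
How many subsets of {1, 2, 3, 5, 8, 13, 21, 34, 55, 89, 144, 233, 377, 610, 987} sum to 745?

745 = 610+89+34+8+3+1 = 610+89+21+13+8+3+1 = 377+233+89+34+8+3+1 = 610+55+34+21+13+8+3+1 = 377+233+89+21+13+8+3+1 = … (2 more), for 7 in all.

7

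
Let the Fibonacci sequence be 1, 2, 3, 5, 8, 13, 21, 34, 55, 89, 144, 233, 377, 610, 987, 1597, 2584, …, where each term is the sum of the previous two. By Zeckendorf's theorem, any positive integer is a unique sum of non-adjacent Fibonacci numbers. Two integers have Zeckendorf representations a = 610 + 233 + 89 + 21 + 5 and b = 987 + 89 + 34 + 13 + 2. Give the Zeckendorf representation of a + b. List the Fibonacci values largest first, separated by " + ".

The two numbers are 958 and 1125, so their sum is 2083.
Greedy algorithm:
take 1597 (≤ 2083); 2083 − 1597 = 486
take 377 (≤ 486); 486 − 377 = 109
take 89 (≤ 109); 109 − 89 = 20
take 13 (≤ 20); 20 − 13 = 7
take 5 (≤ 7); 7 − 5 = 2
take 2 (≤ 2); 2 − 2 = 0

1597 + 377 + 89 + 13 + 5 + 2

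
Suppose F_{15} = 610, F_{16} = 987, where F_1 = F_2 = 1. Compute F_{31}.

By the addition formula F_{m+n} = F_m F_{n+1} + F_{m−1} F_n with m=16, n=15: F_{31} = 987·987 + 610·610 = 974169 + 372100 = 1346269.

1346269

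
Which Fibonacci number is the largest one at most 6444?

4181 ≤ 6444 < 6765, so the largest Fibonacci number not exceeding 6444 is 4181.

4181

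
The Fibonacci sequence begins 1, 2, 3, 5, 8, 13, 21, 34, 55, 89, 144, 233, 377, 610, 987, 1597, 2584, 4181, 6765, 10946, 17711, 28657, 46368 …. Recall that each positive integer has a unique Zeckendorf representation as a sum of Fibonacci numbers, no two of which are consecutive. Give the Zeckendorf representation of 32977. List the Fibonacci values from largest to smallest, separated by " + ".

28657 + 4181 + 89 + 34 + 13 + 3

Greedily peel off the largest Fibonacci term at each step:
32977: greatest Fibonacci not exceeding it is 28657, leaving 4320
4320: greatest Fibonacci not exceeding it is 4181, leaving 139
139: greatest Fibonacci not exceeding it is 89, leaving 50
50: greatest Fibonacci not exceeding it is 34, leaving 16
16: greatest Fibonacci not exceeding it is 13, leaving 3
3: greatest Fibonacci not exceeding it is 3, leaving 0
So 32977 = 28657 + 4181 + 89 + 34 + 13 + 3, with no two terms consecutive in the sequence.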